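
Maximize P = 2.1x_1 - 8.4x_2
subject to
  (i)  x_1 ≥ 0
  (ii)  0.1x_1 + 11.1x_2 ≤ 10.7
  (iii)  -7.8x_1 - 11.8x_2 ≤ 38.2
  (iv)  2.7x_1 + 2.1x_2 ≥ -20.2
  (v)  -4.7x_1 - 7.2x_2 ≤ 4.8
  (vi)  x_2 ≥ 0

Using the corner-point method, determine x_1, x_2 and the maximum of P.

Feasible corners and P = 2.1x_1 - 8.4x_2:
  (0, 107/111) → P = -1498/185
  (0, 0) → P = 0
  (107, 0) → P = 2247/10

The optimum lies where 0.1x_1 + 11.1x_2 = 10.7 and x_2 = 0.
Solving simultaneously gives x_1 = 107, x_2 = 0.

x_1 = 107, x_2 = 0, maximum P = 224.7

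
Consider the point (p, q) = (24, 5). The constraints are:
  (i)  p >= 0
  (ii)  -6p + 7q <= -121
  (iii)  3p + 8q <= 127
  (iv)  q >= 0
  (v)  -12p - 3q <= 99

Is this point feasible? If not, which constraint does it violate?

not feasible — violates (ii)

Constraint (ii): -6p + 7q = -109, which is not ≤ -121. All other constraints are satisfied.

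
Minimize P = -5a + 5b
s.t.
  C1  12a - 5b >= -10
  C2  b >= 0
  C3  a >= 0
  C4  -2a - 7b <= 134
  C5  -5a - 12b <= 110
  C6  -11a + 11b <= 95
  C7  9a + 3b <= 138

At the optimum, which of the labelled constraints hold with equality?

C2 and C7

Extreme points and P = -5a + 5b:
  (0, 2) → P = 10
  (365/77, 1030/77) → P = 475/11
  (0, 0) → P = 0
  (46/3, 0) → P = -230/3
  (411/44, 791/44) → P = 475/11

The minimum is at (46/3, 0). Substituting into each constraint, equality holds for C2 and C7; the remaining constraints have slack.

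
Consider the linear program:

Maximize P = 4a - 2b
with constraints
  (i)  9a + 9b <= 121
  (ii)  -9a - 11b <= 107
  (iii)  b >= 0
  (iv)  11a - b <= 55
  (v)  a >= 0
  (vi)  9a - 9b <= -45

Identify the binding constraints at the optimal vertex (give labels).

Corner points and P = 4a - 2b:
  (0, 121/9) → P = -242/9
  (38/9, 83/9) → P = -14/9
  (0, 5) → P = -10

The maximum is at (38/9, 83/9). Substituting into each constraint, equality holds for (i) and (vi); the remaining constraints have slack.

(i) and (vi)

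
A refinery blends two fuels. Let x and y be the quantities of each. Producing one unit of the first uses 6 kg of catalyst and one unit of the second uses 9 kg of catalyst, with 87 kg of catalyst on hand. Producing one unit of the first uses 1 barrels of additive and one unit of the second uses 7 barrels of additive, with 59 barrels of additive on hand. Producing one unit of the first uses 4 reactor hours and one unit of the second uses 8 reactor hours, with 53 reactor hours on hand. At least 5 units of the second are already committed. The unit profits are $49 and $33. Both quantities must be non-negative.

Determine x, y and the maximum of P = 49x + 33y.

x = 13/4, y = 5, maximum P = 1297/4

Vertices and P = 49x + 33y:
  (0, 53/8) → P = 1749/8
  (0, 5) → P = 165
  (13/4, 5) → P = 1297/4

The optimum lies where 4x + 8y = 53 and y = 5.
Solving simultaneously gives x = 13/4, y = 5.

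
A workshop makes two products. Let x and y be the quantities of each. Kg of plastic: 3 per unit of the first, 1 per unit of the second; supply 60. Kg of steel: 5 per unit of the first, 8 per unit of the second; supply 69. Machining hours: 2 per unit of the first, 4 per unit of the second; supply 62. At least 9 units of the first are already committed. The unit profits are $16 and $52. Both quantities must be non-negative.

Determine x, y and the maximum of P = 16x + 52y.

x = 9, y = 3, maximum P = 300

Vertices and P = 16x + 52y:
  (69/5, 0) → P = 1104/5
  (9, 0) → P = 144
  (9, 3) → P = 300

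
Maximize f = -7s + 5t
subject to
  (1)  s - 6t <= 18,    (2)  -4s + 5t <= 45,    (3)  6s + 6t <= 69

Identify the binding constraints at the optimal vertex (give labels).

(1) and (2)

Corner points and f = -7s + 5t:
  (-360/19, -117/19) → f = 1935/19
  (87/7, -13/14) → f = -1283/14
  (25/18, 91/9) → f = 245/6

The maximum is at (-360/19, -117/19). Substituting into each constraint, equality holds for (1) and (2); the remaining constraints have slack.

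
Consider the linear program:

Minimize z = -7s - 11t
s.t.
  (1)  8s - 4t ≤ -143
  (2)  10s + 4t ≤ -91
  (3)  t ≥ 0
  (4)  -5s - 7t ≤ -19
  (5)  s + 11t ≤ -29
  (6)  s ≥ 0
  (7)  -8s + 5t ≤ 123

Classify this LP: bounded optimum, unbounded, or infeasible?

The boundaries s = 0 and -8s + 5t = 123 meet at (0, 123/5), but that point violates 8s - 4t ≤ -143. Every candidate vertex is excluded by some other constraint, so the feasible region is empty.

infeasible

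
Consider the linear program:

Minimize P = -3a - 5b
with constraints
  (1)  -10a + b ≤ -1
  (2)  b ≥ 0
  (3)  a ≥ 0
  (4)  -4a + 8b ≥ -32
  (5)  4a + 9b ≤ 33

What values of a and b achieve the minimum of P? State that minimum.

Extreme points and P = -3a - 5b:
  (1/10, 0) → P = -3/10
  (21/47, 163/47) → P = -878/47
  (8, 0) → P = -24
  (138/17, 1/17) → P = -419/17

At the optimal vertex, -4a + 8b = -32 and 4a + 9b = 33.
Solving simultaneously gives a = 138/17, b = 1/17.

a = 138/17, b = 1/17, minimum P = -419/17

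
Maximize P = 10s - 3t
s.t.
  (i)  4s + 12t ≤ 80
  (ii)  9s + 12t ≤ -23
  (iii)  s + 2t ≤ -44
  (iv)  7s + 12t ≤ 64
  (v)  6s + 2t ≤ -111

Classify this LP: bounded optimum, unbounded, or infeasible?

unbounded

From the feasible point (-172, 64), moving in the direction (2, -6) keeps every constraint satisfied while P increases without bound.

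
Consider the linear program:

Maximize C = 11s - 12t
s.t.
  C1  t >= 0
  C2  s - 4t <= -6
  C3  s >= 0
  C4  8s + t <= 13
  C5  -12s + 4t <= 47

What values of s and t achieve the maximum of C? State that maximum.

s = 46/33, t = 61/33, maximum C = -226/33

Feasible corners and C = 11s - 12t:
  (0, 3/2) → C = -18
  (46/33, 61/33) → C = -226/33
  (0, 47/4) → C = -141
  (5/44, 133/11) → C = -6329/44

The optimum lies where s - 4t = -6 and 8s + t = 13.
Solving simultaneously gives s = 46/33, t = 61/33.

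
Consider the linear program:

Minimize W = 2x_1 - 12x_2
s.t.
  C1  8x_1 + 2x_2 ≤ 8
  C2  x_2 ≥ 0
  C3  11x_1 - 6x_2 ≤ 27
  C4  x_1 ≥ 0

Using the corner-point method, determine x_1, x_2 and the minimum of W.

x_1 = 0, x_2 = 4, minimum W = -48

The binding constraints are 8x_1 + 2x_2 = 8 and x_1 = 0.
Solving simultaneously gives x_1 = 0, x_2 = 4.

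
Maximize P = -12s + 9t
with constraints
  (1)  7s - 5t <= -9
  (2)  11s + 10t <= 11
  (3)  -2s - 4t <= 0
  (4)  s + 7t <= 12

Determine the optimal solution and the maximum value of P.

The optimum lies where -2s - 4t = 0 and s + 7t = 12.
Solving simultaneously gives s = -24/5, t = 12/5.

s = -24/5, t = 12/5, maximum P = 396/5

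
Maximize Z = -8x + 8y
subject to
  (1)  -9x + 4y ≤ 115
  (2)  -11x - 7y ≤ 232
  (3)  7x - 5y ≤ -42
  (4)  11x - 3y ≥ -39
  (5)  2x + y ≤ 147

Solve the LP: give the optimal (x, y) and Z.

x = 473/17, y = 1553/17, maximum Z = 8640/17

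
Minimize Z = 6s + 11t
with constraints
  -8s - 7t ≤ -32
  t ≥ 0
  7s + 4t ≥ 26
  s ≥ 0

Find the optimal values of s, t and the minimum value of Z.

s = 4, t = 0, minimum Z = 24

Corner points and Z = 6s + 11t:
  (4, 0) → Z = 24
  (54/17, 16/17) → Z = 500/17
  (0, 13/2) → Z = 143/2
The feasible region is unbounded (it extends along (0, 1), (1, 0)), but Z strictly increases along every unbounded feasible direction, so there is no improving ray and the minimum is attained at a vertex.

The optimum lies where -8s - 7t = -32 and t = 0.
Solving simultaneously gives s = 4, t = 0.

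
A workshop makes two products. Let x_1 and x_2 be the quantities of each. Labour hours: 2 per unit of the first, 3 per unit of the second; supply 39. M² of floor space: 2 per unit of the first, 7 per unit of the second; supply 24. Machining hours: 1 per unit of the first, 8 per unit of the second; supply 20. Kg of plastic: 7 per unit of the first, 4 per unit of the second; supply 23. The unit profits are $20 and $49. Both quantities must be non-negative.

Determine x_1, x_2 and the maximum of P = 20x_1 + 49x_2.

x_1 = 2, x_2 = 9/4, maximum P = 601/4

Feasible corners and P = 20x_1 + 49x_2:
  (0, 0) → P = 0
  (0, 5/2) → P = 245/2
  (23/7, 0) → P = 460/7
  (2, 9/4) → P = 601/4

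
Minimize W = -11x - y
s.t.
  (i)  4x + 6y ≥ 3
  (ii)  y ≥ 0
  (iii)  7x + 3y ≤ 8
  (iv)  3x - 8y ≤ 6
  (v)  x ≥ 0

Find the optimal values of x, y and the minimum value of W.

x = 8/7, y = 0, minimum W = -88/7

Corner points and W = -11x - y:
  (3/4, 0) → W = -33/4
  (0, 1/2) → W = -1/2
  (8/7, 0) → W = -88/7
  (0, 8/3) → W = -8/3

At the optimal vertex, y = 0 and 7x + 3y = 8.
Solving simultaneously gives x = 8/7, y = 0.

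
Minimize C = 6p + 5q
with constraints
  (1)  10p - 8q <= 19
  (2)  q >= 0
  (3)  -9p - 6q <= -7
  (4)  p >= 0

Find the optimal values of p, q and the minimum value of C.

p = 7/9, q = 0, minimum C = 14/3

Feasible corners and C = 6p + 5q:
  (19/10, 0) → C = 57/5
  (7/9, 0) → C = 14/3
  (0, 7/6) → C = 35/6
The feasible region is unbounded (it extends along (0, 1), (4, 5)), but C strictly increases along every unbounded feasible direction, so there is no improving ray and the minimum is attained at a vertex.

At the optimal vertex, q = 0 and -9p - 6q = -7.
Solving simultaneously gives p = 7/9, q = 0.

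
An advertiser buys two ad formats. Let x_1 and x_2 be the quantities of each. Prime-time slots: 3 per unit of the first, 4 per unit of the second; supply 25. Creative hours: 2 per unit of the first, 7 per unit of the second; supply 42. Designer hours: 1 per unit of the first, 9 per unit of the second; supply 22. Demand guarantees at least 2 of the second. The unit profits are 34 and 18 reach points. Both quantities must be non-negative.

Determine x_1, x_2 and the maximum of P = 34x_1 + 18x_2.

Feasible corners and P = 34x_1 + 18x_2:
  (0, 22/9) → P = 44
  (0, 2) → P = 36
  (4, 2) → P = 172

x_1 = 4, x_2 = 2, maximum P = 172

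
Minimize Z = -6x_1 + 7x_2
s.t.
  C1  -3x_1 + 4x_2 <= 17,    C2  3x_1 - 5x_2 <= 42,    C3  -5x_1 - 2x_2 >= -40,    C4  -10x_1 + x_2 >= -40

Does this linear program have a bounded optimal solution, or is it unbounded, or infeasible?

bounded optimum

Corner points and Z = -6x_1 + 7x_2:
  (-253/3, -59) → Z = 93
  (177/37, 290/37) → Z = 968/37
  (158/47, -300/47) → Z = -3048/47
The feasible region has finitely many vertices and no improving ray; the minimum is -3048/47 at (158/47, -300/47).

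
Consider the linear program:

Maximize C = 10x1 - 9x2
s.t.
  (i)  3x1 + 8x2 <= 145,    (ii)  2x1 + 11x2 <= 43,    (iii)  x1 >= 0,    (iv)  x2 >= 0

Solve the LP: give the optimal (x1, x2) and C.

x1 = 43/2, x2 = 0, maximum C = 215

Corner points and C = 10x1 - 9x2:
  (0, 43/11) → C = -387/11
  (43/2, 0) → C = 215
  (0, 0) → C = 0

The binding constraints are 2x1 + 11x2 = 43 and x2 = 0.
Solving simultaneously gives x1 = 43/2, x2 = 0.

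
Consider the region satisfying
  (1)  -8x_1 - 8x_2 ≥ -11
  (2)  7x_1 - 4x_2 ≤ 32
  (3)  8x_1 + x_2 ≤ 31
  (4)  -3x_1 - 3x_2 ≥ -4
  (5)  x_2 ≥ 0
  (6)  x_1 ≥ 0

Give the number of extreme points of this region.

3

Intersecting each pair of boundary lines and keeping only the points that satisfy every inequality leaves:
  (4/3, 0)
  (0, 4/3)
  (0, 0)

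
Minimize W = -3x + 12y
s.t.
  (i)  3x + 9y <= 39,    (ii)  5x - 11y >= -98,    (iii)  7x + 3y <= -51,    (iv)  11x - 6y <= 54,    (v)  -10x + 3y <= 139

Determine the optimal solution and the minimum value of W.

Vertices and W = -3x + 12y:
  (-855/92, 431/92) → W = 7737/92
  (-13, 3) → W = 75
  (-48/25, -313/25) → W = -3612/25
  (-332/9, -2069/27) → W = -7280/9

x = -332/9, y = -2069/27, minimum W = -7280/9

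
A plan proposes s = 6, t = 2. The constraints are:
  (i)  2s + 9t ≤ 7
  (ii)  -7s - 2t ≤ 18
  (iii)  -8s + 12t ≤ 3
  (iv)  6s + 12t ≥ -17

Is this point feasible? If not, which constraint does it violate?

Constraint (i): 2s + 9t = 30, which is not ≤ 7. All other constraints are satisfied.

not feasible — violates (i)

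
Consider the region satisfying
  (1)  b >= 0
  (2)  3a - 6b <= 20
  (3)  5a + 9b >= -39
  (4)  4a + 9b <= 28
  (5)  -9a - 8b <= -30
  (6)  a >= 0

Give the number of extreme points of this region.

4

The feasible vertices (each the meet of two boundaries and inside every other half-plane) are:
  (20/3, 0)
  (10/3, 0)
  (116/17, 4/51)
  (46/49, 132/49)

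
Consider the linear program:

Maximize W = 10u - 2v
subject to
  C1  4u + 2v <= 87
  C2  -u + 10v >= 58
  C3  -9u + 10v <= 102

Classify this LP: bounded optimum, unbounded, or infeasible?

Vertices and W = 10u - 2v:
  (377/21, 319/42) → W = 493/3
  (333/29, 1191/58) → W = 2139/29
  (-11/2, 21/4) → W = -131/2
The feasible region has finitely many vertices and no improving ray; the maximum is 493/3 at (377/21, 319/42).

bounded optimum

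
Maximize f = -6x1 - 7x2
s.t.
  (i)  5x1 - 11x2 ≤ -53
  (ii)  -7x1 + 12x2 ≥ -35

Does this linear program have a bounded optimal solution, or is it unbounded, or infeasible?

unbounded

From the feasible point (1021/17, 546/17), moving in the direction (-11, -5) keeps every constraint satisfied while f increases without bound.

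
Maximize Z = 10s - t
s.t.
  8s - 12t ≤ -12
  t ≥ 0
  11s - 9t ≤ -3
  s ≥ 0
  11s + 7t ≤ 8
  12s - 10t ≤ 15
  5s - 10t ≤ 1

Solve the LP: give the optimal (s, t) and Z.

s = 3/47, t = 49/47, maximum Z = -19/47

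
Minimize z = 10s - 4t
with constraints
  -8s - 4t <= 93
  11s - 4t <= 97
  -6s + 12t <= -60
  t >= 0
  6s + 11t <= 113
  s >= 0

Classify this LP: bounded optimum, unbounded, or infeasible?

infeasible

The boundaries -8s - 4t = 93 and 11s - 4t = 97 meet at (4/19, -1799/76), but that point violates t ≥ 0. Every candidate vertex is excluded by some other constraint, so the feasible region is empty.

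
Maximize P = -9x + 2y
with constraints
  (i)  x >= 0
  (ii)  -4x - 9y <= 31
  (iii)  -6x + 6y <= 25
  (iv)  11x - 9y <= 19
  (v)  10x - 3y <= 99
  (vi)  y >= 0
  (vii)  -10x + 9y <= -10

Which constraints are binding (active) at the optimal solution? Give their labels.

Corner points and P = -9x + 2y:
  (19/11, 0) → P = -171/11
  (9, 80/9) → P = -569/9
  (1, 0) → P = -9

The maximum is at (1, 0). Substituting into each constraint, equality holds for (vi) and (vii); the remaining constraints have slack.

(vi) and (vii)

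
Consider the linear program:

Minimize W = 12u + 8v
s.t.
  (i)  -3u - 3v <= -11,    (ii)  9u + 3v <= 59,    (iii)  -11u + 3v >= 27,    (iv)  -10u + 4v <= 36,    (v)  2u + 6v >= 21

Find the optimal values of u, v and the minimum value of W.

u = -32/21, v = 109/21, minimum W = 488/21

Corner points and W = 12u + 8v:
  (-8/7, 101/21) → W = 520/21
  (-32/21, 109/21) → W = 488/21
  (0, 9) → W = 72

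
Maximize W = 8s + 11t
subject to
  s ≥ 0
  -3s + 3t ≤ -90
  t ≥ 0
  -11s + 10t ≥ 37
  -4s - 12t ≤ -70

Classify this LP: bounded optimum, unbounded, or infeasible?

infeasible

The boundaries s = 0 and -4s - 12t = -70 meet at (0, 35/6), but that point violates -3s + 3t ≤ -90. Every candidate vertex is excluded by some other constraint, so the feasible region is empty.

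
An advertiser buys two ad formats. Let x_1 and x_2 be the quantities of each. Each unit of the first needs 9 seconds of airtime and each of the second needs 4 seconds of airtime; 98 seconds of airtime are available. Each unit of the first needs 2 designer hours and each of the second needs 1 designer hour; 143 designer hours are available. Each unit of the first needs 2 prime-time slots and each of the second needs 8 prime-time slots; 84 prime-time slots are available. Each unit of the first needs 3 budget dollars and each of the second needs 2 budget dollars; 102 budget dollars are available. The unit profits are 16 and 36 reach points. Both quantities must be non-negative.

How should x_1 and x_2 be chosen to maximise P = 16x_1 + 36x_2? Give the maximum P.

x_1 = 7, x_2 = 35/4, maximum P = 427

Extreme points and P = 16x_1 + 36x_2:
  (0, 0) → P = 0
  (0, 21/2) → P = 378
  (98/9, 0) → P = 1568/9
  (7, 35/4) → P = 427

At the optimal vertex, 9x_1 + 4x_2 = 98 and 2x_1 + 8x_2 = 84.
Solving simultaneously gives x_1 = 7, x_2 = 35/4.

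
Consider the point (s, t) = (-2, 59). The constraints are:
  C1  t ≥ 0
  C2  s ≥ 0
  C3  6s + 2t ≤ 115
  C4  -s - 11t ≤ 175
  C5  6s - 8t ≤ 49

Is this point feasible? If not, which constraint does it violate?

not feasible — violates C2

Constraint C2: s = -2, which is not ≥ 0. All other constraints are satisfied.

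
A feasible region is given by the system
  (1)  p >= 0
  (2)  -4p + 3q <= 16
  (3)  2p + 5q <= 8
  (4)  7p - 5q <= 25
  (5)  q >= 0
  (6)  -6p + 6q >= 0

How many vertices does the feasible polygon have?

Of the 15 pairwise boundary intersections, those satisfying every inequality are:
  (0, 8/5)
  (0, 0)
  (8/7, 8/7)

3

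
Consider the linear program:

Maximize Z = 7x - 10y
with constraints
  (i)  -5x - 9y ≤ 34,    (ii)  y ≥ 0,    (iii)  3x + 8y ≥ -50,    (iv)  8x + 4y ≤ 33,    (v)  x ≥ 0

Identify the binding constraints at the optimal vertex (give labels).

(ii) and (iv)

Corner points and Z = 7x - 10y:
  (33/8, 0) → Z = 231/8
  (0, 0) → Z = 0
  (0, 33/4) → Z = -165/2

The maximum is at (33/8, 0). Substituting into each constraint, equality holds for (ii) and (iv); the remaining constraints have slack.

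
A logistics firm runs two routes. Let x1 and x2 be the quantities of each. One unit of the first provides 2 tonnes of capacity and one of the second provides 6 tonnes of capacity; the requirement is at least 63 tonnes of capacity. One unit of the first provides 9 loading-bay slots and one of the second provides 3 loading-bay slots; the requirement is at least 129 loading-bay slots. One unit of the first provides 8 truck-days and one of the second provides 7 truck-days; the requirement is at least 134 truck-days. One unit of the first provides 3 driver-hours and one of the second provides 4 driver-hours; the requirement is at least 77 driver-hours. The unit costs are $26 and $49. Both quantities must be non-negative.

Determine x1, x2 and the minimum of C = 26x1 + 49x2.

Corner points and C = 26x1 + 49x2:
  (0, 43) → C = 2107
  (63/2, 0) → C = 819
  (21, 7/2) → C = 1435/2
  (95/9, 34/3) → C = 7468/9
The feasible region is unbounded (it extends along (0, 1), (1, 0)), but C strictly increases along every unbounded feasible direction, so there is no improving ray and the minimum is attained at a vertex.

The optimum lies where 2x1 + 6x2 = 63 and 3x1 + 4x2 = 77.
Solving simultaneously gives x1 = 21, x2 = 7/2.

x1 = 21, x2 = 7/2, minimum C = 1435/2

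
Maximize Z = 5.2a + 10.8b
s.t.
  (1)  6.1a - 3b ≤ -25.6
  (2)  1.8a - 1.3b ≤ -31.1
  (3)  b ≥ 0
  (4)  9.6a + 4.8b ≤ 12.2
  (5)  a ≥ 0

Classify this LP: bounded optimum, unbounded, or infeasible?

infeasible

The boundaries 6.1a - 3b = -25.6 and 1.8a - 1.3b = -31.1 meet at (6002/253, 14363/253), but that point violates 9.6a + 4.8b ≤ 12.2. Every candidate vertex is excluded by some other constraint, so the feasible region is empty.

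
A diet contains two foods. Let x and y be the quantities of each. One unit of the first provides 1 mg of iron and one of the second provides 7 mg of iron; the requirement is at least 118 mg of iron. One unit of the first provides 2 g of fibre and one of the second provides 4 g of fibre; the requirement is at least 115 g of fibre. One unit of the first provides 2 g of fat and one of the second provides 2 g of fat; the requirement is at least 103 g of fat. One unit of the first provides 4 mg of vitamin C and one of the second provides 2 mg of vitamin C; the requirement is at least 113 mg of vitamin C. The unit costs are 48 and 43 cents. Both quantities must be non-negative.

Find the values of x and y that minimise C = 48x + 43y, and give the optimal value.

x = 5, y = 93/2, minimum C = 4479/2

Vertices and C = 48x + 43y:
  (0, 113/2) → C = 4859/2
  (118, 0) → C = 5664
  (485/12, 133/12) → C = 28999/12
  (5, 93/2) → C = 4479/2
The feasible region is unbounded (it extends along (0, 1), (1, 0)), but C strictly increases along every unbounded feasible direction, so there is no improving ray and the minimum is attained at a vertex.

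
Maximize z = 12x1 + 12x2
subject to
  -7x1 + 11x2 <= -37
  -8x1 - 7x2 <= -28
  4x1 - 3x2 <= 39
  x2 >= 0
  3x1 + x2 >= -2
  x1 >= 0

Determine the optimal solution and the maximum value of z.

x1 = 318/23, x2 = 125/23, maximum z = 5316/23

Vertices and z = 12x1 + 12x2:
  (318/23, 125/23) → z = 5316/23
  (37/7, 0) → z = 444/7
  (39/4, 0) → z = 117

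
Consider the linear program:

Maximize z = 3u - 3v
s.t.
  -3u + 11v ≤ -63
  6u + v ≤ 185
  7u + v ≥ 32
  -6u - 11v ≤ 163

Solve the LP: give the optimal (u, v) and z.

u = 1099/30, v = -174/5, maximum z = 2143/10

Extreme points and z = 3u - 3v:
  (2098/69, 59/23) → z = 1921/23
  (83/16, -69/16) → z = 57/2
  (1099/30, -174/5) → z = 2143/10
  (515/71, -1333/71) → z = 5544/71

The binding constraints are 6u + v = 185 and -6u - 11v = 163.
Solving simultaneously gives u = 1099/30, v = -174/5.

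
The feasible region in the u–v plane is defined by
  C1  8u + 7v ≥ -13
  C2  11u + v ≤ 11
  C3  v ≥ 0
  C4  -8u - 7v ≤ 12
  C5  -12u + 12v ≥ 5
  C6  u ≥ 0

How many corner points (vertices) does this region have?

3

Of the 14 pairwise boundary intersections, those satisfying every inequality are:
  (127/144, 187/144)
  (0, 11)
  (0, 5/12)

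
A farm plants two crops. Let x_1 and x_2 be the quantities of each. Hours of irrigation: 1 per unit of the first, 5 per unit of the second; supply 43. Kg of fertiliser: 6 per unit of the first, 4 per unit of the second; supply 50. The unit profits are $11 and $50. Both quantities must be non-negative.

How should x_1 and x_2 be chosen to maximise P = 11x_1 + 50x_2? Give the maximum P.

Vertices and P = 11x_1 + 50x_2:
  (0, 0) → P = 0
  (0, 43/5) → P = 430
  (25/3, 0) → P = 275/3
  (3, 8) → P = 433

At the optimal vertex, x_1 + 5x_2 = 43 and 6x_1 + 4x_2 = 50.
Solving simultaneously gives x_1 = 3, x_2 = 8.

x_1 = 3, x_2 = 8, maximum P = 433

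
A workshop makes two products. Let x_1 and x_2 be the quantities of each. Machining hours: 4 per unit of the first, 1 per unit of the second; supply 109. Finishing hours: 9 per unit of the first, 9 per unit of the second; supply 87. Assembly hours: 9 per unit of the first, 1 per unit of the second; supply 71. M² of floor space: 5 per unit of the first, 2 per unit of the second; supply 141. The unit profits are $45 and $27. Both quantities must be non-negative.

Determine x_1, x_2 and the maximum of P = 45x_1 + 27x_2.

Corner points and P = 45x_1 + 27x_2:
  (0, 0) → P = 0
  (0, 29/3) → P = 261
  (71/9, 0) → P = 355
  (23/3, 2) → P = 399

x_1 = 23/3, x_2 = 2, maximum P = 399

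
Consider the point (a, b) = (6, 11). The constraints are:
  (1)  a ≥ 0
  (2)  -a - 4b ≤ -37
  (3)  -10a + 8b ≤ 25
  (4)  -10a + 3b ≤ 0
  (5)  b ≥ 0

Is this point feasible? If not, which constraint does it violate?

not feasible — violates (3)

Constraint (3): -10a + 8b = 28, which is not ≤ 25. All other constraints are satisfied.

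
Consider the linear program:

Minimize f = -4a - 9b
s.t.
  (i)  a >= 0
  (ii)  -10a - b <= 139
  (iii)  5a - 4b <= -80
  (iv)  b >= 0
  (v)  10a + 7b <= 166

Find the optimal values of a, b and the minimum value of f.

Corner points and f = -4a - 9b:
  (0, 20) → f = -180
  (0, 166/7) → f = -1494/7
  (104/75, 326/15) → f = -15086/75

At the optimal vertex, a = 0 and 10a + 7b = 166.
Solving simultaneously gives a = 0, b = 166/7.

a = 0, b = 166/7, minimum f = -1494/7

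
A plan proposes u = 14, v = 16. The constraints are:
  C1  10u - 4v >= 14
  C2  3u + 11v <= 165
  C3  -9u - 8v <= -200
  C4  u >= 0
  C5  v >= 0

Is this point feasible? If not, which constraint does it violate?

not feasible — violates C2

Constraint C2: 3u + 11v = 218, which is not ≤ 165. All other constraints are satisfied.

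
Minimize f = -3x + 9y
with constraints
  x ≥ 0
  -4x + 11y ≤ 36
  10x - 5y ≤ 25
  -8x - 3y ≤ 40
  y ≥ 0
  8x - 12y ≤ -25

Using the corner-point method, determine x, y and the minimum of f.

x = 0, y = 25/12, minimum f = 75/4

Feasible corners and f = -3x + 9y:
  (0, 36/11) → f = 324/11
  (0, 25/12) → f = 75/4
  (157/40, 47/10) → f = 1221/40

At the optimal vertex, x = 0 and 8x - 12y = -25.
Solving simultaneously gives x = 0, y = 25/12.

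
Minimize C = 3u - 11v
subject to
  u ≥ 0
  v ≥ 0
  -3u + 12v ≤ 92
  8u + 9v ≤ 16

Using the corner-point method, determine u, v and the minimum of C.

u = 0, v = 16/9, minimum C = -176/9

Corner points and C = 3u - 11v:
  (0, 0) → C = 0
  (0, 16/9) → C = -176/9
  (2, 0) → C = 6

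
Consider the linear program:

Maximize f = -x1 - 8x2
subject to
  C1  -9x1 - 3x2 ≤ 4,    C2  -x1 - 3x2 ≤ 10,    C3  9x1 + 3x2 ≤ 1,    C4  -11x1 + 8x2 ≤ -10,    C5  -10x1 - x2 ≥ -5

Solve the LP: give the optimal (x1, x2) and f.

Extreme points and f = -x1 - 8x2:
  (3/4, -43/12) → f = 335/12
  (-2/105, -134/105) → f = 358/35
  (25/29, -105/29) → f = 815/29
  (38/105, -79/105) → f = 198/35
  (2/3, -5/3) → f = 38/3

x1 = 25/29, x2 = -105/29, maximum f = 815/29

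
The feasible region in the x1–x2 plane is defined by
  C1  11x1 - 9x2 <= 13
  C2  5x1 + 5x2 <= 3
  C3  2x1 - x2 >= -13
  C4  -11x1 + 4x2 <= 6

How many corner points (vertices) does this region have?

Pairwise boundary intersections that survive every other constraint:
  (23/25, -8/25)
  (-106/55, -19/5)
  (-6/25, 21/25)

3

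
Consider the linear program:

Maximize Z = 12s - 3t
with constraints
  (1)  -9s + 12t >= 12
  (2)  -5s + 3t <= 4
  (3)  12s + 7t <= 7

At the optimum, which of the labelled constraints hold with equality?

Vertices and Z = 12s - 3t:
  (-4/11, 8/11) → Z = -72/11
  (0, 1) → Z = -3
  (-7/71, 83/71) → Z = -333/71

The maximum is at (0, 1). Substituting into each constraint, equality holds for (1) and (3); the remaining constraints have slack.

(1) and (3)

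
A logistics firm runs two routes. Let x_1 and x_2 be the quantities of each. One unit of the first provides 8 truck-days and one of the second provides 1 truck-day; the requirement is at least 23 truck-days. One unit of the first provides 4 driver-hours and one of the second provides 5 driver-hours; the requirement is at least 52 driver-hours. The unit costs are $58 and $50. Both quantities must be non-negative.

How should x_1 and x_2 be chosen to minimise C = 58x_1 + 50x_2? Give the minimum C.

x_1 = 7/4, x_2 = 9, minimum C = 1103/2

Feasible corners and C = 58x_1 + 50x_2:
  (0, 23) → C = 1150
  (13, 0) → C = 754
  (7/4, 9) → C = 1103/2
The feasible region is unbounded (it extends along (0, 1), (1, 0)), but C strictly increases along every unbounded feasible direction, so there is no improving ray and the minimum is attained at a vertex.

The optimum lies where 8x_1 + x_2 = 23 and 4x_1 + 5x_2 = 52.
Solving simultaneously gives x_1 = 7/4, x_2 = 9.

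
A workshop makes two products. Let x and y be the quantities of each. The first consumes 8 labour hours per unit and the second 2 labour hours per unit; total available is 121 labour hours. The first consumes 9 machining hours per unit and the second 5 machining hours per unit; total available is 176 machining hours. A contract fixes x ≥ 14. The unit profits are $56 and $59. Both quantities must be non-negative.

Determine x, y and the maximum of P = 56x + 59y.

Feasible corners and P = 56x + 59y:
  (121/8, 0) → P = 847
  (14, 0) → P = 784
  (14, 9/2) → P = 2099/2

x = 14, y = 9/2, maximum P = 2099/2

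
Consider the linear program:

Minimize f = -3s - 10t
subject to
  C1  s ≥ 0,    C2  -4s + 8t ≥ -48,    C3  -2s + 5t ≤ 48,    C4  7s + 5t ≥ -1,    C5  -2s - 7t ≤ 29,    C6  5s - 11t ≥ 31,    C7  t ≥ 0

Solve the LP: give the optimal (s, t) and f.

Corner points and f = -3s - 10t:
  (70, 29) → f = -500
  (12, 0) → f = -36
  (31/5, 0) → f = -93/5

At the optimal vertex, -4s + 8t = -48 and 5s - 11t = 31.
Solving simultaneously gives s = 70, t = 29.

s = 70, t = 29, minimum f = -500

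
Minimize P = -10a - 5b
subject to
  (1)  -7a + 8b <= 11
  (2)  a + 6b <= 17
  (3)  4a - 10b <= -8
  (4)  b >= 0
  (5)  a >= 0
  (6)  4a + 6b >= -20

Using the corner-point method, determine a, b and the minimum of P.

Corner points and P = -10a - 5b:
  (7/5, 13/5) → P = -27
  (0, 11/8) → P = -55/8
  (61/17, 38/17) → P = -800/17
  (0, 4/5) → P = -4

a = 61/17, b = 38/17, minimum P = -800/17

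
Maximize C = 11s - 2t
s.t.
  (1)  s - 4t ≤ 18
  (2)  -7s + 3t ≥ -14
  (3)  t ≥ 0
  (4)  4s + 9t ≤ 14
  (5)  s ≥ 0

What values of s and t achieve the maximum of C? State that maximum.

Vertices and C = 11s - 2t:
  (2, 0) → C = 22
  (56/25, 14/25) → C = 588/25
  (0, 0) → C = 0
  (0, 14/9) → C = -28/9

The binding constraints are -7s + 3t = -14 and 4s + 9t = 14.
Solving simultaneously gives s = 56/25, t = 14/25.

s = 56/25, t = 14/25, maximum C = 588/25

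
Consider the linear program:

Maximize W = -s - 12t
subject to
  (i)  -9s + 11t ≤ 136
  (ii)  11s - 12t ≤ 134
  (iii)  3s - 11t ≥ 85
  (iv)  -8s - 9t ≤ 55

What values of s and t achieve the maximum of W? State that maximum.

s = 14/5, t = -43/5, maximum W = 502/5

Extreme points and W = -s - 12t:
  (454/85, -533/85) → W = 5942/85
  (14/5, -43/5) → W = 502/5
  (32/23, -169/23) → W = 1996/23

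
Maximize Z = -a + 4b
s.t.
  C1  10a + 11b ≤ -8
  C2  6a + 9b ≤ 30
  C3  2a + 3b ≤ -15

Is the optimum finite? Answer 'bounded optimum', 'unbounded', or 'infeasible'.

unbounded

From the feasible point (141/8, -67/4), moving in the direction (-9, 6) keeps every constraint satisfied while Z increases without bound.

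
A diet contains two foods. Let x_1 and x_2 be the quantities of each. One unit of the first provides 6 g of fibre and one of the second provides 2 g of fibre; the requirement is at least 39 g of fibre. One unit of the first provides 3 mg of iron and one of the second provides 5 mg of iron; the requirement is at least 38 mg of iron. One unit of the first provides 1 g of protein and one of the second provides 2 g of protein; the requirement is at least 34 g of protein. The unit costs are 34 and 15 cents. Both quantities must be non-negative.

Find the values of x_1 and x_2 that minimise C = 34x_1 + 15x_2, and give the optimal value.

Corner points and C = 34x_1 + 15x_2:
  (0, 39/2) → C = 585/2
  (34, 0) → C = 1156
  (1, 33/2) → C = 563/2
The feasible region is unbounded (it extends along (0, 1), (1, 0)), but C strictly increases along every unbounded feasible direction, so there is no improving ray and the minimum is attained at a vertex.

The binding constraints are 6x_1 + 2x_2 = 39 and x_1 + 2x_2 = 34.
Solving simultaneously gives x_1 = 1, x_2 = 33/2.

x_1 = 1, x_2 = 33/2, minimum C = 563/2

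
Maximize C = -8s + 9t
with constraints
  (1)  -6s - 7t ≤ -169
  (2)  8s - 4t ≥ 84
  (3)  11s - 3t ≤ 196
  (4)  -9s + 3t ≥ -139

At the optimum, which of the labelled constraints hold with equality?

(2) and (4)

Corner points and C = -8s + 9t:
  (79/5, 53/5) → C = -31
  (1480/81, 229/27) → C = -5657/81
  (76/3, 89/3) → C = 193/3

The maximum is at (76/3, 89/3). Substituting into each constraint, equality holds for (2) and (4); the remaining constraints have slack.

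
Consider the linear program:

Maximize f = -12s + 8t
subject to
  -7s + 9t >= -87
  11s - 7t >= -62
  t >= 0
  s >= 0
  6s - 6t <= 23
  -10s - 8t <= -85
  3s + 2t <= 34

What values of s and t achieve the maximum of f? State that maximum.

Feasible corners and f = -12s + 8t:
  (99/158, 1555/158) → f = 5626/79
  (114/43, 560/43) → f = 3112/43
  (347/54, 70/27) → f = -1522/27
  (25/3, 9/2) → f = -64

s = 114/43, t = 560/43, maximum f = 3112/43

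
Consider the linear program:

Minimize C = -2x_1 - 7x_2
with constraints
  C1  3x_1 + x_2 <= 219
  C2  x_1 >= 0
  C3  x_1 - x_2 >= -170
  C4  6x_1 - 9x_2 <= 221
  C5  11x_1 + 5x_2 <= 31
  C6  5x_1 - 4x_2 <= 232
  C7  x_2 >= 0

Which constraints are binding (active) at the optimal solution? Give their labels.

C2 and C5

Feasible corners and C = -2x_1 - 7x_2:
  (0, 31/5) → C = -217/5
  (0, 0) → C = 0
  (31/11, 0) → C = -62/11

The minimum is at (0, 31/5). Substituting into each constraint, equality holds for C2 and C5; the remaining constraints have slack.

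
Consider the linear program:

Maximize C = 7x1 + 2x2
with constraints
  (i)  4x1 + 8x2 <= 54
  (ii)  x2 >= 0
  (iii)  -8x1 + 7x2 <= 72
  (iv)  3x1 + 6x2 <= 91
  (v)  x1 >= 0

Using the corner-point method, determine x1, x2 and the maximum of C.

Corner points and C = 7x1 + 2x2:
  (27/2, 0) → C = 189/2
  (0, 27/4) → C = 27/2
  (0, 0) → C = 0

The binding constraints are 4x1 + 8x2 = 54 and x2 = 0.
Solving simultaneously gives x1 = 27/2, x2 = 0.

x1 = 27/2, x2 = 0, maximum C = 189/2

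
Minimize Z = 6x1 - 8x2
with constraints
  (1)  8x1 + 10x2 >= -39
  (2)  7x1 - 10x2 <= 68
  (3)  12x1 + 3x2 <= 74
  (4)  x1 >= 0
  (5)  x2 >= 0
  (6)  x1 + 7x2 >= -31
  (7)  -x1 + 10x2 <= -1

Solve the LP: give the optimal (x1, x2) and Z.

Corner points and Z = 6x1 - 8x2:
  (37/6, 0) → Z = 37
  (743/123, 62/123) → Z = 3962/123
  (1, 0) → Z = 6

x1 = 1, x2 = 0, minimum Z = 6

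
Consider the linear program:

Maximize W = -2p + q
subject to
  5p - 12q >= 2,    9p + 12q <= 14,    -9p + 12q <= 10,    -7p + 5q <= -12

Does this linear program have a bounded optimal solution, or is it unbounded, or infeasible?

unbounded

From the feasible point (214/129, -10/129), moving in the direction (-5, -7) keeps every constraint satisfied while W increases without bound.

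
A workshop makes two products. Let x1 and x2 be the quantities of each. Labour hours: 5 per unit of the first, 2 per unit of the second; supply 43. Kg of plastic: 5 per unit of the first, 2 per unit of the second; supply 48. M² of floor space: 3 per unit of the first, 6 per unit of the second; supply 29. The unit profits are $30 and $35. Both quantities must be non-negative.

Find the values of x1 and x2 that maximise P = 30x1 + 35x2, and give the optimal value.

Corner points and P = 30x1 + 35x2:
  (0, 0) → P = 0
  (0, 29/6) → P = 1015/6
  (43/5, 0) → P = 258
  (25/3, 2/3) → P = 820/3

The binding constraints are 5x1 + 2x2 = 43 and 3x1 + 6x2 = 29.
Solving simultaneously gives x1 = 25/3, x2 = 2/3.

x1 = 25/3, x2 = 2/3, maximum P = 820/3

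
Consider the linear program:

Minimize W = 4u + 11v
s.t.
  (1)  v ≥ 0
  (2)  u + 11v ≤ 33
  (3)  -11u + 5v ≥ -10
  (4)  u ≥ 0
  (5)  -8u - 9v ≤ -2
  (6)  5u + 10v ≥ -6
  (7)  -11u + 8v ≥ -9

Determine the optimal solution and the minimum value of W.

Feasible corners and W = 4u + 11v:
  (1/4, 0) → W = 1
  (9/11, 0) → W = 36/11
  (275/126, 353/126) → W = 1661/42
  (0, 3) → W = 33
  (35/33, 1/3) → W = 87/11
  (0, 2/9) → W = 22/9

u = 1/4, v = 0, minimum W = 1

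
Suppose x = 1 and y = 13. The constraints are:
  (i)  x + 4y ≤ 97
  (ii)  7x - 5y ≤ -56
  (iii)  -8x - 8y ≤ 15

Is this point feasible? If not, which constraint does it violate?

feasible

(i): 53 ≤ 97 ✓
(ii): -58 ≤ -56 ✓
(iii): -112 ≤ 15 ✓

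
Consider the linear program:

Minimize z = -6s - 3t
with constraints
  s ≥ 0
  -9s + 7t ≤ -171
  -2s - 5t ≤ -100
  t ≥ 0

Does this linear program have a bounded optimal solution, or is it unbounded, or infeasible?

unbounded

From the feasible point (1555/59, 558/59), moving in the direction (7, 9) keeps every constraint satisfied while z decreases without bound.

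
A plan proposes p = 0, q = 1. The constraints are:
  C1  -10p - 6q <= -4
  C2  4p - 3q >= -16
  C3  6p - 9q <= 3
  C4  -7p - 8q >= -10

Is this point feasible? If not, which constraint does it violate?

C1: -6 ≤ -4 ✓
C2: -3 ≥ -16 ✓
C3: -9 ≤ 3 ✓
C4: -8 ≥ -10 ✓

feasible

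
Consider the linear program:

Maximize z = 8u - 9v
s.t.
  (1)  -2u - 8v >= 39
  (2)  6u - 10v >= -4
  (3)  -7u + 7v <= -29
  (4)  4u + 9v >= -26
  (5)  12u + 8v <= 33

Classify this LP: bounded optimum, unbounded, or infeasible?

infeasible

The boundaries -2u - 8v = 39 and -7u + 7v = -29 meet at (-41/70, -331/70), but that point violates 4u + 9v ≥ -26. Every candidate vertex is excluded by some other constraint, so the feasible region is empty.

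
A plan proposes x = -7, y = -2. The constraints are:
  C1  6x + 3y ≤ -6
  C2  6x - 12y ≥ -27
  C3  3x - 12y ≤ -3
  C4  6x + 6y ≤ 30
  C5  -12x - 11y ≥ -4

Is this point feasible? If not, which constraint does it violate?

not feasible — violates C3

Constraint C3: 3x - 12y = 3, which is not ≤ -3. All other constraints are satisfied.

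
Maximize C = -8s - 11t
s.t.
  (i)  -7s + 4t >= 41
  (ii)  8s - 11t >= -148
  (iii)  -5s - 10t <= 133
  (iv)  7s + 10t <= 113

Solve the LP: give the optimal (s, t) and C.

s = -109/5, t = -12/5, maximum C = 1004/5

Vertices and C = -8s - 11t:
  (-157/15, -121/15) → C = 2587/15
  (3/7, 11) → C = -871/7
  (-109/5, -12/5) → C = 1004/5
  (-237/157, 1940/157) → C = -19444/157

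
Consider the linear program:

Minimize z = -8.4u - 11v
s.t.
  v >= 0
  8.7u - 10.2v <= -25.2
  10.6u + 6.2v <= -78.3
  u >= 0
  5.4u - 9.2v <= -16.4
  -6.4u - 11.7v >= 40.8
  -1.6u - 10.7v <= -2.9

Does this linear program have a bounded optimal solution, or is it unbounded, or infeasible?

infeasible

The boundaries -6.4u - 11.7v = 40.8 and -1.6u - 10.7v = -2.9 meet at (-47049/4976, 524/311), but that point violates u ≥ 0. Every candidate vertex is excluded by some other constraint, so the feasible region is empty.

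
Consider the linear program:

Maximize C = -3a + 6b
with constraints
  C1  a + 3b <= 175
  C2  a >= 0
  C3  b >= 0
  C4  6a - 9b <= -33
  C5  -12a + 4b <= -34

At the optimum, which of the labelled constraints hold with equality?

Feasible corners and C = -3a + 6b:
  (164/3, 361/9) → C = 230/3
  (401/20, 1033/20) → C = 999/4
  (73/14, 50/7) → C = 381/14

The maximum is at (401/20, 1033/20). Substituting into each constraint, equality holds for C1 and C5; the remaining constraints have slack.

C1 and C5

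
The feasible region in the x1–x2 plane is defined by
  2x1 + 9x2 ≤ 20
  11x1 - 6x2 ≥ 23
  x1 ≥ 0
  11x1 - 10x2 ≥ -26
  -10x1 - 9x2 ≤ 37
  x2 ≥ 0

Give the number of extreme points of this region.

3

Of the 15 pairwise boundary intersections, those satisfying every inequality are:
  (109/37, 58/37)
  (10, 0)
  (23/11, 0)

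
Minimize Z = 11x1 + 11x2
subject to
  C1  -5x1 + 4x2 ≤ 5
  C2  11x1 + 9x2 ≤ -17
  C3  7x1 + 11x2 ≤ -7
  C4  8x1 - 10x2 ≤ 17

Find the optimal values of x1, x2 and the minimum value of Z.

x1 = -59/9, x2 = -125/18, minimum Z = -297/2

The optimum lies where -5x1 + 4x2 = 5 and 8x1 - 10x2 = 17.
Solving simultaneously gives x1 = -59/9, x2 = -125/18.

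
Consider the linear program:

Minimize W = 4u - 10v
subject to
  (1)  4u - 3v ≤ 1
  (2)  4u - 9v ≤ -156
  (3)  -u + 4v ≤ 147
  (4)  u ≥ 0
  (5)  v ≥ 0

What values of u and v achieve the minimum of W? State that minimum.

Vertices and W = 4u - 10v:
  (159/8, 157/6) → W = -1093/6
  (445/13, 589/13) → W = -4110/13
  (0, 52/3) → W = -520/3
  (0, 147/4) → W = -735/2

The binding constraints are -u + 4v = 147 and u = 0.
Solving simultaneously gives u = 0, v = 147/4.

u = 0, v = 147/4, minimum W = -735/2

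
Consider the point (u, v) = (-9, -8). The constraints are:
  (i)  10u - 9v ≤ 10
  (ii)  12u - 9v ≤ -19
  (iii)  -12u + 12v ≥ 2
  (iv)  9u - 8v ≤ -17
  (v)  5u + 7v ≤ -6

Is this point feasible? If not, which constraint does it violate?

(i): -18 ≤ 10 ✓
(ii): -36 ≤ -19 ✓
(iii): 12 ≥ 2 ✓
(iv): -17 ≤ -17 ✓
(v): -101 ≤ -6 ✓

feasible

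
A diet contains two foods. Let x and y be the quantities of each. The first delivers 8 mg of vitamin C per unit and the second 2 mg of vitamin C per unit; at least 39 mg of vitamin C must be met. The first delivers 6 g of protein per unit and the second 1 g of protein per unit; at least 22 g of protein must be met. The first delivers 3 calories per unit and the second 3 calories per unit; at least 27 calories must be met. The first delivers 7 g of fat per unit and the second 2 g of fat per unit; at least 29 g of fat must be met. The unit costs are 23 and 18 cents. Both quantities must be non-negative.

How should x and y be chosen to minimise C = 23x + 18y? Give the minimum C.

The feasible region is unbounded (it extends along (0, 1), (1, 0)), but C strictly increases along every unbounded feasible direction, so there is no improving ray and the minimum is attained at a vertex.

The optimum lies where 8x + 2y = 39 and 3x + 3y = 27.
Solving simultaneously gives x = 7/2, y = 11/2.

x = 7/2, y = 11/2, minimum C = 359/2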